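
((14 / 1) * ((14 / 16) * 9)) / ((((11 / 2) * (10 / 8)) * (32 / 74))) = 16317 / 440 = 37.08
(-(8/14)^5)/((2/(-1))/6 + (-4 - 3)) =1536/184877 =0.01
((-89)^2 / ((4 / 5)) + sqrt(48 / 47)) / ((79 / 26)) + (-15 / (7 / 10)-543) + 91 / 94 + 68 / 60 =2696.64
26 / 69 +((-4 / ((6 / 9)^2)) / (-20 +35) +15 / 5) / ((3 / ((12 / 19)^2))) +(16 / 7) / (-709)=0.69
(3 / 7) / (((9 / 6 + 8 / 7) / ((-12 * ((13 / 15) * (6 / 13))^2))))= -288 / 925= -0.31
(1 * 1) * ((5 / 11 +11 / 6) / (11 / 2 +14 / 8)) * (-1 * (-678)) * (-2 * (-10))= 1365040 / 319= 4279.12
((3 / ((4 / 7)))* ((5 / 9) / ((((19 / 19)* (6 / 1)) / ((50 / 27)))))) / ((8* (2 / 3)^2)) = 875 / 3456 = 0.25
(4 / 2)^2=4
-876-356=-1232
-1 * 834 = -834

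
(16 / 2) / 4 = 2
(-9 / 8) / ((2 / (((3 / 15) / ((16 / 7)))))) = -63 / 1280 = -0.05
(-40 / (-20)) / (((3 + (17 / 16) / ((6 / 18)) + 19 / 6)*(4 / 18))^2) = 93312 / 201601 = 0.46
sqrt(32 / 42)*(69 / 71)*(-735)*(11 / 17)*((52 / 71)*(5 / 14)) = -105.53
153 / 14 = 10.93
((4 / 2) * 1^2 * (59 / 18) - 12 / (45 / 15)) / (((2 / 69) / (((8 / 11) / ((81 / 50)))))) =39.58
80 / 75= 16 / 15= 1.07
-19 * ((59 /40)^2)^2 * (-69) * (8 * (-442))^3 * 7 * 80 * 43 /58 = -412899200454475965048 /3625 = -113903227711579576.56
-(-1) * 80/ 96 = 5/ 6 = 0.83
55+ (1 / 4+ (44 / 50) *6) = 6053 / 100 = 60.53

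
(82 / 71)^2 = 6724 / 5041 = 1.33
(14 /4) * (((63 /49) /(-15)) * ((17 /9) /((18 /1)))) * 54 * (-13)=221 /10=22.10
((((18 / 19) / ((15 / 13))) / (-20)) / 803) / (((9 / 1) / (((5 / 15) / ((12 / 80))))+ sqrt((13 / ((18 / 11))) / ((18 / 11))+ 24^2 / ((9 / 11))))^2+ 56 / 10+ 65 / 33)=-6600530623752 / 86420213227728945547+ 4053123360* sqrt(229669) / 86420213227728945547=-0.00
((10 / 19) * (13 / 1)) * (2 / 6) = 130 / 57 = 2.28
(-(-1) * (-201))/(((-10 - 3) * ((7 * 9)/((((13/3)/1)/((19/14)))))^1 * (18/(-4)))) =-268/1539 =-0.17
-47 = -47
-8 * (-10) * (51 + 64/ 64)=4160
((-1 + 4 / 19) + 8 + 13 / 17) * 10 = 79.75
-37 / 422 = -0.09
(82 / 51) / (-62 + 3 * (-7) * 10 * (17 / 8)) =-328 / 103683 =-0.00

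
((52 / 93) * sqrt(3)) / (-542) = -26 * sqrt(3) / 25203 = -0.00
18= 18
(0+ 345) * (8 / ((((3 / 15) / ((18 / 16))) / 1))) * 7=108675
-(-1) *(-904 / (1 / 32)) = -28928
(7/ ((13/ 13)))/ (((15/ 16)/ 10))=224/ 3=74.67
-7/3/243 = -7/729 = -0.01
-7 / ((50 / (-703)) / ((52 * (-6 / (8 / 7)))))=-1343433 / 50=-26868.66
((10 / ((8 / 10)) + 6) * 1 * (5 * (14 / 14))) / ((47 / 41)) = 7585 / 94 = 80.69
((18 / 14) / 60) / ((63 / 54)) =9 / 490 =0.02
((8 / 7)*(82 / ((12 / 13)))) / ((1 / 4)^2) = 34112 / 21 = 1624.38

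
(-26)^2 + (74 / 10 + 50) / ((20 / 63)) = 856.81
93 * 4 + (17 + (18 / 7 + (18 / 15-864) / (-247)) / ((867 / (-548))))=56606041 / 146965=385.17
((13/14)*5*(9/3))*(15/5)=585/14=41.79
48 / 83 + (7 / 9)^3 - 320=-19298779 / 60507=-318.95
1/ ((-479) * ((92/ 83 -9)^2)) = -6889/ 205502975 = -0.00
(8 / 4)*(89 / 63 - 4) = -326 / 63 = -5.17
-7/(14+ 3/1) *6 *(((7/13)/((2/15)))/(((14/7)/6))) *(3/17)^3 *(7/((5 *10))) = -250047/10857730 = -0.02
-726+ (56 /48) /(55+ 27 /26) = -3173255 /4371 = -725.98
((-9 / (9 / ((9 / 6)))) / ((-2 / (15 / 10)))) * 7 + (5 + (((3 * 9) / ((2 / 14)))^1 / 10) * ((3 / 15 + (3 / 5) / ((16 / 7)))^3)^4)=8848876807689103766668109 / 687194767360000000000000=12.88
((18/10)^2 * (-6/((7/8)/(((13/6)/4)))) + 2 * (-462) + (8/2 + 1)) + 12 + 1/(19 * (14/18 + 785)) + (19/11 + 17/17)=-237010488563/258658400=-916.31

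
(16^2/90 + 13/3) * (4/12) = 323/135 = 2.39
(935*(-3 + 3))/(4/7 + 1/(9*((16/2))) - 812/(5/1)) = 0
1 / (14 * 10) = 1 / 140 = 0.01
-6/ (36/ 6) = -1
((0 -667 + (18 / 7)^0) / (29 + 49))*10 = -1110 / 13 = -85.38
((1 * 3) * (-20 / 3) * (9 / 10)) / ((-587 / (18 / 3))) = 108 / 587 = 0.18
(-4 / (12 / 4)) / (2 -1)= -4 / 3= -1.33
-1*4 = -4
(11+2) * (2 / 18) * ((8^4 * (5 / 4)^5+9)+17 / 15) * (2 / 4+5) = 13417118 / 135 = 99386.06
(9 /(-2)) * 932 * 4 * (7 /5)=-23486.40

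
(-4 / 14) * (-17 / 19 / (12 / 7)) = 17 / 114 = 0.15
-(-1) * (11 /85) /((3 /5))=11 /51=0.22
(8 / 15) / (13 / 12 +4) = 32 / 305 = 0.10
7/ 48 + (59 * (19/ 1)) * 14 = 753319/ 48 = 15694.15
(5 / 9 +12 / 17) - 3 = -266 / 153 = -1.74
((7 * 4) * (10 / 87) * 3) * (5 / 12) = 350 / 87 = 4.02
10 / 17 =0.59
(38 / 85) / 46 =19 / 1955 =0.01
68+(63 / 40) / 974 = 2649343 / 38960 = 68.00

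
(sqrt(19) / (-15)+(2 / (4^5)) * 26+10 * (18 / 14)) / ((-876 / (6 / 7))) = -23131 / 1831424+sqrt(19) / 15330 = -0.01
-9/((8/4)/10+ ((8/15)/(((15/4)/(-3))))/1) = 675/17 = 39.71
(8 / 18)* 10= 40 / 9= 4.44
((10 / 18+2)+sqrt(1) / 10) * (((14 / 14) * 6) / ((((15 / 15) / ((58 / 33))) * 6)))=6931 / 1485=4.67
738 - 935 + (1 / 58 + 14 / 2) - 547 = -42745 / 58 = -736.98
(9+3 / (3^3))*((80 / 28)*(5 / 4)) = 2050 / 63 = 32.54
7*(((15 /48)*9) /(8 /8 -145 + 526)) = 315 /6112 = 0.05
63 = 63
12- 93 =-81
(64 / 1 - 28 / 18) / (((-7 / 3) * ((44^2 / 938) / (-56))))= 263578 / 363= 726.11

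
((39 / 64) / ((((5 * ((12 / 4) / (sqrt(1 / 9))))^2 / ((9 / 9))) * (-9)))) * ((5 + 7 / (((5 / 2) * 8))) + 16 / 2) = -0.00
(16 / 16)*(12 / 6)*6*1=12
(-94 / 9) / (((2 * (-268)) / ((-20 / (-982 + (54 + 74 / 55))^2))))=-0.00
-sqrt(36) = -6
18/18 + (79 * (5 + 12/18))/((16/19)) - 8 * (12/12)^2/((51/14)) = 144271/272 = 530.41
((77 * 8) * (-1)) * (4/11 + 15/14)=-884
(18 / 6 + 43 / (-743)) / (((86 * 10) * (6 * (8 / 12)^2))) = 3279 / 2555920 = 0.00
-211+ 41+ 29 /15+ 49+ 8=-1666 /15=-111.07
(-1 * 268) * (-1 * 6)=1608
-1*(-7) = 7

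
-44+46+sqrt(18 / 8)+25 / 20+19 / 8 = 57 / 8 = 7.12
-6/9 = -2/3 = -0.67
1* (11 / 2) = 11 / 2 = 5.50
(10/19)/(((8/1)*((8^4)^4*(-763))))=-5/16322170949497520128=-0.00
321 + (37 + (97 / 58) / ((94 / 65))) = 1958121 / 5452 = 359.16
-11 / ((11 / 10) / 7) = -70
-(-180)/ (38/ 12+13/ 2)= 540/ 29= 18.62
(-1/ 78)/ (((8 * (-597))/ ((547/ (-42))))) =-547/ 15646176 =-0.00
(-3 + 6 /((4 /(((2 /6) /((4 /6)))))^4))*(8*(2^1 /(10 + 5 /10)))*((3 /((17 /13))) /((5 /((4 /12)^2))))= -26611 /114240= -0.23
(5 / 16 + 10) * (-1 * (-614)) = 6331.88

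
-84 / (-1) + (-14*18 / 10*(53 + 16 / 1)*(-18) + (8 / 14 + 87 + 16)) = 1102009 / 35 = 31485.97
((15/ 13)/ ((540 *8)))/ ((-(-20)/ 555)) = 37/ 4992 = 0.01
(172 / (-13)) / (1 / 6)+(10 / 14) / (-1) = -7289 / 91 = -80.10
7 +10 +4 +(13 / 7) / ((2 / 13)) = 463 / 14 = 33.07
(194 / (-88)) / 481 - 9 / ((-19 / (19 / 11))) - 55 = -1146801 / 21164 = -54.19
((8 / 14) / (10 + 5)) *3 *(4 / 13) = 16 / 455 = 0.04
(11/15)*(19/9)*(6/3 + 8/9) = 5434/1215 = 4.47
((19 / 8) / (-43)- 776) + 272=-173395 / 344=-504.06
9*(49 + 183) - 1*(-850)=2938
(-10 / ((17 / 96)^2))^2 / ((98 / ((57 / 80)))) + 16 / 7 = 3035151472 / 4092529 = 741.63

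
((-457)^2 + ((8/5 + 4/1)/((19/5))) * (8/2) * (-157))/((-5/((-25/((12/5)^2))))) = 164606125/912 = 180489.17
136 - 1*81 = 55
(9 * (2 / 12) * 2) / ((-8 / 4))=-3 / 2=-1.50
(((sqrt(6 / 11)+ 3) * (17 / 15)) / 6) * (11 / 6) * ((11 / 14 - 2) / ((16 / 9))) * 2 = -3179 / 2240 - 289 * sqrt(66) / 6720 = -1.77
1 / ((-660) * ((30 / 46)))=-23 / 9900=-0.00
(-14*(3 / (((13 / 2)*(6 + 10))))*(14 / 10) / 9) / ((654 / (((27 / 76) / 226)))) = -147 / 973535680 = -0.00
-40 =-40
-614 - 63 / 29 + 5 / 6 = -107069 / 174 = -615.34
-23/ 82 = -0.28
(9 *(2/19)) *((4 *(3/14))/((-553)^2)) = 108/40672597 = 0.00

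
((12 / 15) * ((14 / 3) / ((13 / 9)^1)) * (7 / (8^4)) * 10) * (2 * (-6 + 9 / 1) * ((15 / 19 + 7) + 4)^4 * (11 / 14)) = 6815305728 / 1694173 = 4022.79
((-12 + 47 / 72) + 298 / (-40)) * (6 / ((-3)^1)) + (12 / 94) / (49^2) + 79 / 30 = 817126207 / 20312460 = 40.23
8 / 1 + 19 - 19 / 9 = 224 / 9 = 24.89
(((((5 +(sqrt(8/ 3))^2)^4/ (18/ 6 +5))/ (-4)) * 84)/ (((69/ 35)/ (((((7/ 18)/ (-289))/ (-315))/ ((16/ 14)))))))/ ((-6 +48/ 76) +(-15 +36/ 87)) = 2299477831/ 2668536109440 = 0.00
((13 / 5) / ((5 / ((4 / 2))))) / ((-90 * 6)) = -13 / 6750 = -0.00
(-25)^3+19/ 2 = -31231/ 2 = -15615.50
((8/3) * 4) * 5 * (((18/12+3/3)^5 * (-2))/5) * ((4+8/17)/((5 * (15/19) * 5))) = -72200/153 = -471.90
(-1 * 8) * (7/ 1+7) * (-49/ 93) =5488/ 93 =59.01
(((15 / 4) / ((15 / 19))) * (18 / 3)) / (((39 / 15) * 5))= 57 / 26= 2.19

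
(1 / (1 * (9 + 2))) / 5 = 1 / 55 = 0.02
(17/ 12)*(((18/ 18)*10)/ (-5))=-17/ 6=-2.83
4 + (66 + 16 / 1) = 86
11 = 11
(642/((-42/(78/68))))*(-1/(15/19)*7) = 26429/170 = 155.46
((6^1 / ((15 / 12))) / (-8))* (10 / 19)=-6 / 19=-0.32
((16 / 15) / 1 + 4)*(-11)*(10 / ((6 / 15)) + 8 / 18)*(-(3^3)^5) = 101741190804 / 5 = 20348238160.80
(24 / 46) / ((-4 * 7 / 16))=-48 / 161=-0.30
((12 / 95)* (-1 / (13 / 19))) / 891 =-4 / 19305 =-0.00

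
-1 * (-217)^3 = 10218313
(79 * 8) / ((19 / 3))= 1896 / 19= 99.79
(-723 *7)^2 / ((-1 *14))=-3659103 / 2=-1829551.50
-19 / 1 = -19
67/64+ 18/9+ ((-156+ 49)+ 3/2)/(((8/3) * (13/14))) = -32913/832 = -39.56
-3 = -3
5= 5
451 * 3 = 1353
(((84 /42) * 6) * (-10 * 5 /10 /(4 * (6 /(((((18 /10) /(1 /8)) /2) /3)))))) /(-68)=3 /34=0.09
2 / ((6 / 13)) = 13 / 3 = 4.33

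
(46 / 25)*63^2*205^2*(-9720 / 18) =-165729722760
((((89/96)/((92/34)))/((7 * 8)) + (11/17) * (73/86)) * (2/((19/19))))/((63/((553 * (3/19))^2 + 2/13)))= 134.42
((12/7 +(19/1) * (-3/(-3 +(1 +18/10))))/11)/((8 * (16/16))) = 2007/616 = 3.26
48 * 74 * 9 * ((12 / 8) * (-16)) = -767232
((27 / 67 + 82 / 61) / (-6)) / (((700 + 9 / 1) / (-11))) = 78551 / 17386098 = 0.00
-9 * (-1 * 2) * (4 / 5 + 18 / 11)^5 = 777672061632 / 503284375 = 1545.19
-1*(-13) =13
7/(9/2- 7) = -2.80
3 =3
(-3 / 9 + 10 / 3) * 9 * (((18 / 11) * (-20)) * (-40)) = 388800 / 11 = 35345.45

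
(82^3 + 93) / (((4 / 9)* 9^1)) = 551461 / 4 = 137865.25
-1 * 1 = -1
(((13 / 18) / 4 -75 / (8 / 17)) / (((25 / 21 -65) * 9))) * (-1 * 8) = -40117 / 18090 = -2.22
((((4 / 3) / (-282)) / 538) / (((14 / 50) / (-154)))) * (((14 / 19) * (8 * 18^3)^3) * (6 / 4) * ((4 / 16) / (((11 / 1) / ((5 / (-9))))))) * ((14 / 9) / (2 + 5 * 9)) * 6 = -15359376162816000 / 11290199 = -1360416779.44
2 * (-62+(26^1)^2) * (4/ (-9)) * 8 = -39296/ 9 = -4366.22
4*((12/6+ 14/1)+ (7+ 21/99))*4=12256/33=371.39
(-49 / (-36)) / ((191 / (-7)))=-0.05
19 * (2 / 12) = 19 / 6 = 3.17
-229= -229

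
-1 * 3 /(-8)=3 /8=0.38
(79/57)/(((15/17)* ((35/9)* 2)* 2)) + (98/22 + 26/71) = 51123383/10387300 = 4.92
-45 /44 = -1.02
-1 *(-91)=91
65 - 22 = 43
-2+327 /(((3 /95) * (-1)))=-10357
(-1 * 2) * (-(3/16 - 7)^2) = 11881/128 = 92.82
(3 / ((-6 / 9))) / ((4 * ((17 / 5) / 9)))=-405 / 136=-2.98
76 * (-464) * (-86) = 3032704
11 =11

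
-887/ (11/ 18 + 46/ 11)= -175626/ 949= -185.06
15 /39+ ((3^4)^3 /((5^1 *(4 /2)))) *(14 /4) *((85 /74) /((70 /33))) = 3875814013 /38480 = 100722.82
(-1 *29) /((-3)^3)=29 /27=1.07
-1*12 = -12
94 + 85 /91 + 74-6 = 14827 /91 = 162.93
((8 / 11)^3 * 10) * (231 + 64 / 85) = 20171776 / 22627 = 891.49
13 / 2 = 6.50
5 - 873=-868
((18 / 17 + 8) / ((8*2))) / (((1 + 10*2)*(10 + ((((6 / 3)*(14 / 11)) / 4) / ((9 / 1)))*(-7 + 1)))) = 121 / 42976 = 0.00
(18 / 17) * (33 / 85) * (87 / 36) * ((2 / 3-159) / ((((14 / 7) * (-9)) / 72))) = 181830 / 289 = 629.17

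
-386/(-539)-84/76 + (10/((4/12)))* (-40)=-12293185/10241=-1200.39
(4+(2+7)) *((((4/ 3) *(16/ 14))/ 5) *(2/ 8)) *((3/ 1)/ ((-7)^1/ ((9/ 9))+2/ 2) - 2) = -52/ 21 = -2.48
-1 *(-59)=59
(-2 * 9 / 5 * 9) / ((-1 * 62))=81 / 155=0.52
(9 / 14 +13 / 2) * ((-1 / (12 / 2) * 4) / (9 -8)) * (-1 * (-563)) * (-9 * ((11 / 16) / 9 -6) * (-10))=60029875 / 42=1429282.74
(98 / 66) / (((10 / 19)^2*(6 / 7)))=123823 / 19800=6.25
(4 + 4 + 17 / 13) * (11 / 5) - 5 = 1006 / 65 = 15.48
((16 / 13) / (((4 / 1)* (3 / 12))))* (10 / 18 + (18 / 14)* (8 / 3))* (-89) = -357424 / 819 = -436.42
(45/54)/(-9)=-0.09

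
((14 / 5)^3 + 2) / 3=998 / 125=7.98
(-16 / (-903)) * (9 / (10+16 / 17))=136 / 9331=0.01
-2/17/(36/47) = -47/306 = -0.15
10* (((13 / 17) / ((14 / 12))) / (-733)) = -780 / 87227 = -0.01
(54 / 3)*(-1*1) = -18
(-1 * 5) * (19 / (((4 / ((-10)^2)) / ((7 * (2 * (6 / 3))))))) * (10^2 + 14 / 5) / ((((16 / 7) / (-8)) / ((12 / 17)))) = 287120400 / 17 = 16889435.29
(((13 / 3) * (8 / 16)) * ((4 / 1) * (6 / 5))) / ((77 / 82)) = 11.08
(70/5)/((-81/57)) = -9.85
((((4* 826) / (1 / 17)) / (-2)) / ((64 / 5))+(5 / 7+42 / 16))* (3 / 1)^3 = -6624747 / 112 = -59149.53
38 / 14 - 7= -4.29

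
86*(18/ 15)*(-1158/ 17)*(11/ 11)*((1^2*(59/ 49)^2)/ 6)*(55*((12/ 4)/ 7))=-11439972324/ 285719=-40039.24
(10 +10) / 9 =20 / 9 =2.22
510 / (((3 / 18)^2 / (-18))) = -330480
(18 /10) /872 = 9 /4360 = 0.00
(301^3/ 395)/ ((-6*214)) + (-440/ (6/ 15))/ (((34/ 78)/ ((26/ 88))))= -6892111817/ 8622060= -799.36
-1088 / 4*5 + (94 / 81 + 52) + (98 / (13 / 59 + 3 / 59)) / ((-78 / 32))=-1532216 / 1053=-1455.10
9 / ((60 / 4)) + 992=4963 / 5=992.60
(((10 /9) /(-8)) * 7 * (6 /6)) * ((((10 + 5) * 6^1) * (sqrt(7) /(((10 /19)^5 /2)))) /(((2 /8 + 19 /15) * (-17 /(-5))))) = -2223.24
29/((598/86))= 1247/299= 4.17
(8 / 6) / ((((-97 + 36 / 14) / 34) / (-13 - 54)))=63784 / 1983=32.17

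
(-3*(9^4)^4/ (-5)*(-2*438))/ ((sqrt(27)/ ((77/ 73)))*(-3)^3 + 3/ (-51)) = -245417703557955903425682/ 75783520985 + 320384843887653056730558186*sqrt(3)/ 75783520985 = 7319235140772473.85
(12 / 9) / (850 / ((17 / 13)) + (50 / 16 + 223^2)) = 0.00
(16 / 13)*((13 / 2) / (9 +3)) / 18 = 1 / 27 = 0.04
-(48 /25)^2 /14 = -1152 /4375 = -0.26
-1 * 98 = -98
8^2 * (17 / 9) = 1088 / 9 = 120.89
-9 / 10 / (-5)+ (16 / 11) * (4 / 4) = 899 / 550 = 1.63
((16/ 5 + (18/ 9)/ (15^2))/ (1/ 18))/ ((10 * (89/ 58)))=41876/ 11125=3.76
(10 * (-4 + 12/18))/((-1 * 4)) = 25/3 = 8.33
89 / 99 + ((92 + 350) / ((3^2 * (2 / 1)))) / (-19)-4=-8264 / 1881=-4.39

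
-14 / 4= -7 / 2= -3.50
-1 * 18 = -18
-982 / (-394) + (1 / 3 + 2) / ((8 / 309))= 145965 / 1576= 92.62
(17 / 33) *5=85 / 33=2.58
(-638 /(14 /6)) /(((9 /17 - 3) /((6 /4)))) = 16269 /98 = 166.01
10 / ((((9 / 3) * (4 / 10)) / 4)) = 100 / 3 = 33.33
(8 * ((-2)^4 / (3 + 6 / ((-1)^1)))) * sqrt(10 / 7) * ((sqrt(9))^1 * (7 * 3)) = -384 * sqrt(70) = -3212.77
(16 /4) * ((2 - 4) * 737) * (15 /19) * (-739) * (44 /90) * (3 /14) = 47928584 /133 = 360365.29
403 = 403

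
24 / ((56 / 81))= 243 / 7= 34.71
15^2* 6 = 1350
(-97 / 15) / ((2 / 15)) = -97 / 2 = -48.50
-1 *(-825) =825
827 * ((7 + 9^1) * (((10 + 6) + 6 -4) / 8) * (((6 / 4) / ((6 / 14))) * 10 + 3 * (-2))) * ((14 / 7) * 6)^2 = 124327872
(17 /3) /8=17 /24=0.71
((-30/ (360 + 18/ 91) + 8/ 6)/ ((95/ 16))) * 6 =218528/ 172995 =1.26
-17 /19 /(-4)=17 /76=0.22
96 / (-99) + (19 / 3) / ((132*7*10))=-26861 / 27720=-0.97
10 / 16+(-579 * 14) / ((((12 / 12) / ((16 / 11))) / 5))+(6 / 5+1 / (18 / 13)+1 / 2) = -233440733 / 3960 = -58949.68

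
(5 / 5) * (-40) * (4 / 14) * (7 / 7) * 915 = -73200 / 7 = -10457.14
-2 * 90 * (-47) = 8460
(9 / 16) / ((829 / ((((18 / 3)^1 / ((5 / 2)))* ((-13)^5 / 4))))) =-10024911 / 66320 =-151.16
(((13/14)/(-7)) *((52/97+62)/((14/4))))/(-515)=78858/17134565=0.00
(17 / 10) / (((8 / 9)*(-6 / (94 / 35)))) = -2397 / 2800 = -0.86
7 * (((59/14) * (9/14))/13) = 531/364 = 1.46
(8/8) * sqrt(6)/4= sqrt(6)/4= 0.61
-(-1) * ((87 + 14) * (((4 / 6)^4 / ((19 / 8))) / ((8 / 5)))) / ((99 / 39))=105040 / 50787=2.07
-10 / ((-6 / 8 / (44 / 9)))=1760 / 27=65.19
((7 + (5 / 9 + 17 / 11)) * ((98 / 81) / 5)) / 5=88298 / 200475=0.44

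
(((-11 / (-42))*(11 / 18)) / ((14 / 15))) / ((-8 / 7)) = -605 / 4032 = -0.15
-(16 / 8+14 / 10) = -17 / 5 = -3.40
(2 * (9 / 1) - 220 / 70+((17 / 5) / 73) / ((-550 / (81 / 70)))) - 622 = -8531876377 / 14052500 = -607.14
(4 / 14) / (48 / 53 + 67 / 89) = 9434 / 54761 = 0.17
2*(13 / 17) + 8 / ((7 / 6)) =998 / 119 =8.39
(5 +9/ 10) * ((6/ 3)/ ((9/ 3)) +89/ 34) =3953/ 204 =19.38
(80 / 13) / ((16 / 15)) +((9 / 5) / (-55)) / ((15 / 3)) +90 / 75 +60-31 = 642833 / 17875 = 35.96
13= 13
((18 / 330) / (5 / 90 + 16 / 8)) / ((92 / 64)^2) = 13824 / 1076515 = 0.01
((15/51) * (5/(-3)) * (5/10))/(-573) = 25/58446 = 0.00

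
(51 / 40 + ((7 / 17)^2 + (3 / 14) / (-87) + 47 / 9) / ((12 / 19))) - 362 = -352.19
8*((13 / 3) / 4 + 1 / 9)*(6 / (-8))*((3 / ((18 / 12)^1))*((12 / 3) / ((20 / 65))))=-559 / 3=-186.33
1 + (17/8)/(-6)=31/48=0.65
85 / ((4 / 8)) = 170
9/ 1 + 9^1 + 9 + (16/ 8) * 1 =29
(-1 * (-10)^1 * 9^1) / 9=10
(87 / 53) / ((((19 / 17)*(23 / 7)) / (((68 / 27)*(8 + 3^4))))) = 20885452 / 208449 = 100.19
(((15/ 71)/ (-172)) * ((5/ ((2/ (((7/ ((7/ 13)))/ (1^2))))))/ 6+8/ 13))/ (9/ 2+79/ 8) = -0.00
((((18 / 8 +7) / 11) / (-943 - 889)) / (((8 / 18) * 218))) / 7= -333 / 492031232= -0.00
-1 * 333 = -333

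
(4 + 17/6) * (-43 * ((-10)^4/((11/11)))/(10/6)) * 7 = -12341000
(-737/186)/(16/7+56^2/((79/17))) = -407561/69647328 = -0.01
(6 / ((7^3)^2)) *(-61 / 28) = -183 / 1647086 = -0.00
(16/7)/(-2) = -8/7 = -1.14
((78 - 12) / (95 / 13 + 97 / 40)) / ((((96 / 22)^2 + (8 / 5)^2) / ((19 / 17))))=41094625 / 117125036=0.35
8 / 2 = 4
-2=-2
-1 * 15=-15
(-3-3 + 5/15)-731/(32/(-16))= 359.83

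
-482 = -482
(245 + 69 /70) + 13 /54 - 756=-481736 /945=-509.77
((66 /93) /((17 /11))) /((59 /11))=2662 /31093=0.09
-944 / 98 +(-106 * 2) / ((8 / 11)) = -29511 / 98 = -301.13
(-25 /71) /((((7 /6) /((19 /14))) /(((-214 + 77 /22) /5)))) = 17.24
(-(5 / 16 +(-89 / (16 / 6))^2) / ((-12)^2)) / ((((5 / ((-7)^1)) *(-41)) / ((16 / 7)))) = -71309 / 118080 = -0.60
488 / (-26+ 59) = 488 / 33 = 14.79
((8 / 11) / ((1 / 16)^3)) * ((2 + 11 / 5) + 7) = 1835008 / 55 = 33363.78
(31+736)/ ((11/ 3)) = 2301/ 11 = 209.18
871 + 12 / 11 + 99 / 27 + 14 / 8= 115831 / 132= 877.51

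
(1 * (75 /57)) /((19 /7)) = 175 /361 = 0.48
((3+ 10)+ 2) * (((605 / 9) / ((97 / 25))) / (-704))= -6875 / 18624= -0.37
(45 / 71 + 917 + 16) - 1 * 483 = 31995 / 71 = 450.63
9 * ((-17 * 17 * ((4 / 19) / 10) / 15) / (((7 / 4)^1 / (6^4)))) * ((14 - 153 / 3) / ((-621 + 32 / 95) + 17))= -342176 / 2065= -165.70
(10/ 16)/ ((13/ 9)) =45/ 104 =0.43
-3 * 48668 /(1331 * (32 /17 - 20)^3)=179329413 /9722326768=0.02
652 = 652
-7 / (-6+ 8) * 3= -21 / 2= -10.50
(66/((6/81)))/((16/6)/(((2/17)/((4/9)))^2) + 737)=216513/188339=1.15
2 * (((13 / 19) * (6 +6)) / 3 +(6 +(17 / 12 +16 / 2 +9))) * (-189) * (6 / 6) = -390033 / 38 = -10264.03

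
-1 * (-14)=14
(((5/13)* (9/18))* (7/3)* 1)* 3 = 35/26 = 1.35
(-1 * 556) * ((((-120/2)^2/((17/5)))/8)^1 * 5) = -6255000/17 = -367941.18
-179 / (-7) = 179 / 7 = 25.57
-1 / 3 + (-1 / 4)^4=-0.33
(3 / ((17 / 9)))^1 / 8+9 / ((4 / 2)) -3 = 231 / 136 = 1.70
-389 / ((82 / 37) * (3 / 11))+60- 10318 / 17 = -4978799 / 4182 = -1190.53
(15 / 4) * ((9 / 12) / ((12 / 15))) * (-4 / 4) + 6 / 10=-933 / 320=-2.92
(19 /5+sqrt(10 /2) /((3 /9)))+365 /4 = 3 * sqrt(5)+1901 /20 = 101.76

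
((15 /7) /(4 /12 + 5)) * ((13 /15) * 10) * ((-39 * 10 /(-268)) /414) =4225 /345184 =0.01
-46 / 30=-23 / 15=-1.53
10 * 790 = 7900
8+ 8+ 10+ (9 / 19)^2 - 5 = 7662 / 361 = 21.22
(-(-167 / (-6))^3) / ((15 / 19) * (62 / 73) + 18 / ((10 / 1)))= -32299505905 / 3700728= -8727.88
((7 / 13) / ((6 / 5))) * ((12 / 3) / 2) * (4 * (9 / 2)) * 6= 1260 / 13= 96.92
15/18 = 5/6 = 0.83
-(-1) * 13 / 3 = 13 / 3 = 4.33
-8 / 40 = -1 / 5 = -0.20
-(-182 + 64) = 118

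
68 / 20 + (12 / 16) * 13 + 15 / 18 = 13.98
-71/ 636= -0.11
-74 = -74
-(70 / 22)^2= -1225 / 121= -10.12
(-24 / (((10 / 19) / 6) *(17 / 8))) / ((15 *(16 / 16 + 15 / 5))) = -912 / 425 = -2.15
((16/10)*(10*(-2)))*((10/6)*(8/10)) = -128/3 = -42.67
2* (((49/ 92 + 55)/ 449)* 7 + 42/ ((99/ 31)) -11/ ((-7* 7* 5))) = 4696418299/ 166987590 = 28.12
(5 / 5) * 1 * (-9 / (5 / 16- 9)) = 144 / 139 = 1.04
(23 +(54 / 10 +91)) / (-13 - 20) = -3.62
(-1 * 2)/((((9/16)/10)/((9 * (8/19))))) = -2560/19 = -134.74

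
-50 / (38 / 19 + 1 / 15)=-750 / 31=-24.19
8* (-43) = -344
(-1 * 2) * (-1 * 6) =12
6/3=2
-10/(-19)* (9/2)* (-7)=-315/19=-16.58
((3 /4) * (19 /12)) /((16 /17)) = 323 /256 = 1.26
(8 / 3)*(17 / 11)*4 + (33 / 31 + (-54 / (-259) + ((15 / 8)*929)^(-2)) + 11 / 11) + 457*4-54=30746077972565216 / 17150156567775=1792.76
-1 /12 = -0.08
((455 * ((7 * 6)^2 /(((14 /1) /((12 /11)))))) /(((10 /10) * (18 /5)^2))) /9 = 159250 /297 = 536.20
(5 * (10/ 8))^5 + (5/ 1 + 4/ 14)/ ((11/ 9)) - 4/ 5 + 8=3764309113/ 394240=9548.27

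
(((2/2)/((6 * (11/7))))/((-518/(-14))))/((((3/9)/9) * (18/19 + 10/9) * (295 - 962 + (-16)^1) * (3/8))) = -3591/24462328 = -0.00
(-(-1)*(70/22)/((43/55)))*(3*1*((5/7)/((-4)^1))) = -375/172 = -2.18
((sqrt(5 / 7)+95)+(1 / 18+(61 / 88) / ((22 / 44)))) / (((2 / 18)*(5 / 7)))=9*sqrt(35) / 5+267337 / 220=1225.82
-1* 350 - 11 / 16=-5611 / 16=-350.69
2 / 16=1 / 8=0.12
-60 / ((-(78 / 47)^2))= 11045 / 507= 21.79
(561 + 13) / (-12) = -287 / 6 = -47.83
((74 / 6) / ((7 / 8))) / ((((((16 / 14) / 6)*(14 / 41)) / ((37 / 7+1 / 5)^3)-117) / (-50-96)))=1567624790016 / 89125350307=17.59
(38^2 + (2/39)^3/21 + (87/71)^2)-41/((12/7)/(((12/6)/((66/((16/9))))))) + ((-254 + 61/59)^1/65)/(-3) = 5891090649855682/4075440059691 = 1445.51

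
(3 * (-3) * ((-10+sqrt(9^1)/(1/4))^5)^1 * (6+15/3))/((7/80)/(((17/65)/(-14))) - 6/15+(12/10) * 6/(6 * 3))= 430848/637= 676.37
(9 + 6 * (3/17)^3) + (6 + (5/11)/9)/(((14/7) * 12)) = 108387391/11673288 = 9.29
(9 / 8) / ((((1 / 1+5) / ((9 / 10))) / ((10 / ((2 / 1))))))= 27 / 32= 0.84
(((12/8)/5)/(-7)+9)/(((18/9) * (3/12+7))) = 627/1015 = 0.62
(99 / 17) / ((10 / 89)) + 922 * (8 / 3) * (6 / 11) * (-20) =-50059879 / 1870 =-26769.99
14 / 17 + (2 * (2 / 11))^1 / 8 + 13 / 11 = 767 / 374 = 2.05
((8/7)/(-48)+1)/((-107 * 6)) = -41/26964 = -0.00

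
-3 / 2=-1.50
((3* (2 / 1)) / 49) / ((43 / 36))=0.10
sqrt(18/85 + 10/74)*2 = 2*sqrt(3431195)/3145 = 1.18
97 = 97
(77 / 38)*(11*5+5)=2310 / 19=121.58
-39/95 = -0.41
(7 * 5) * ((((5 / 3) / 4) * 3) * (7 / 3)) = 1225 / 12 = 102.08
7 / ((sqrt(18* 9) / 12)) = 14* sqrt(2) / 3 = 6.60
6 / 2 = 3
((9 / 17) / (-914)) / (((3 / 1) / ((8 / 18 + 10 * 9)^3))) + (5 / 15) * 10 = -263383682 / 1887867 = -139.51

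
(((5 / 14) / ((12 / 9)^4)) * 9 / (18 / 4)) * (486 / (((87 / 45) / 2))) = 113.63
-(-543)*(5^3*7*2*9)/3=2850750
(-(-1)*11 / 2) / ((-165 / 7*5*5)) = -7 / 750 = -0.01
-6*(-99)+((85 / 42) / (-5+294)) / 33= 13995833 / 23562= 594.00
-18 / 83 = -0.22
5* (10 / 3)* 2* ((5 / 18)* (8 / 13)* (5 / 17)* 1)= 10000 / 5967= 1.68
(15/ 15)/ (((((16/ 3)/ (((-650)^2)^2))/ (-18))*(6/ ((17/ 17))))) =-100409765625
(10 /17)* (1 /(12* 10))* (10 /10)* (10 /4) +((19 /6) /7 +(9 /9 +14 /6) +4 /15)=58043 /14280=4.06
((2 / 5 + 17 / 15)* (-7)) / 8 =-161 / 120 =-1.34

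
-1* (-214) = 214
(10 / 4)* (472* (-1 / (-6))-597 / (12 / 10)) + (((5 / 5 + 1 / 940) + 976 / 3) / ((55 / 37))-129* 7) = -44734699 / 25850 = -1730.55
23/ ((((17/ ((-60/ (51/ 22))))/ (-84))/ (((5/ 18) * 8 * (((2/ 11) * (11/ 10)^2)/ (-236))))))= -311696/ 51153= -6.09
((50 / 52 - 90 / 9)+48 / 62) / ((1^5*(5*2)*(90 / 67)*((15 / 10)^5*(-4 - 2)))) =892574 / 66102075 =0.01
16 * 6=96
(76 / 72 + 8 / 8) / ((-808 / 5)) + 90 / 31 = 1303225 / 450864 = 2.89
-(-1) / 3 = 1 / 3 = 0.33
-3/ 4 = -0.75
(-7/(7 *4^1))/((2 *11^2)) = -1/968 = -0.00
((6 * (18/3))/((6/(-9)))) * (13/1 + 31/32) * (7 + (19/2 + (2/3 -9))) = -6160.22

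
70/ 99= 0.71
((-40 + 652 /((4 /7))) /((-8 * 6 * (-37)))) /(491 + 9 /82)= 0.00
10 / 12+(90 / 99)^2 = 1205 / 726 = 1.66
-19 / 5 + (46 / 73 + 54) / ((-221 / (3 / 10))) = -312509 / 80665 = -3.87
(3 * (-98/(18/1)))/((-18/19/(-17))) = -15827/54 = -293.09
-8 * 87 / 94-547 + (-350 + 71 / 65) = -2759618 / 3055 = -903.31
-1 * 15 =-15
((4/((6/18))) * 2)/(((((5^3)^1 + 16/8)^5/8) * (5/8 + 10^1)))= 1536/2808261399595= 0.00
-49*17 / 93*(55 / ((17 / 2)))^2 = -592900 / 1581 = -375.02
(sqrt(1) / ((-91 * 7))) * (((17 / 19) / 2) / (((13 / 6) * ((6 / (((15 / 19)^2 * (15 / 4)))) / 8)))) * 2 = -114750 / 56799379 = -0.00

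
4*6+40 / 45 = 224 / 9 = 24.89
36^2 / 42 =216 / 7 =30.86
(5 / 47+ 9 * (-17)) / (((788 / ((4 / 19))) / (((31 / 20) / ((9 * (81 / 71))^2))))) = -561481703 / 934916321610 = -0.00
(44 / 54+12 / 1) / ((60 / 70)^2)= 8477 / 486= 17.44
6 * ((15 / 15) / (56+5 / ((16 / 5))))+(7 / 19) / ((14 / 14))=2757 / 5833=0.47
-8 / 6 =-4 / 3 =-1.33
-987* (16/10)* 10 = -15792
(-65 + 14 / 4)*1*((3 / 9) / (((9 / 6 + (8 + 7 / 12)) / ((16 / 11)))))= -3936 / 1331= -2.96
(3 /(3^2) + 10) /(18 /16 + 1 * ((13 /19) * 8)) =4712 /3009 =1.57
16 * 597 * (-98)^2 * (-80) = -7338992640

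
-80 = -80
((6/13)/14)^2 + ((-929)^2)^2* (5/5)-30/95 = 117192344207111344/157339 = 744839767680.69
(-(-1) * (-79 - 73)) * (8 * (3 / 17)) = -3648 / 17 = -214.59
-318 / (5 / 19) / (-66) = 1007 / 55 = 18.31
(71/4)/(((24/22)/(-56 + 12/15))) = -17963/20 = -898.15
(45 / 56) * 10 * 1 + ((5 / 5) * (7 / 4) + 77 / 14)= 107 / 7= 15.29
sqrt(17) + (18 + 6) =sqrt(17) + 24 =28.12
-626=-626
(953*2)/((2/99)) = 94347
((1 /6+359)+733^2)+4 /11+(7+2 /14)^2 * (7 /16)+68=496870699 /924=537738.85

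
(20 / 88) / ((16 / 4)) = 5 / 88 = 0.06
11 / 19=0.58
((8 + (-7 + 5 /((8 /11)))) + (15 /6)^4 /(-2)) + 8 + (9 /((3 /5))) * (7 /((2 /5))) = 8283 /32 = 258.84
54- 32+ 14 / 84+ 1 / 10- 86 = -956 / 15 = -63.73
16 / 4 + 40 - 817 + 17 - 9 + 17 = -748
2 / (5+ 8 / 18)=18 / 49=0.37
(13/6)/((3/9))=13/2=6.50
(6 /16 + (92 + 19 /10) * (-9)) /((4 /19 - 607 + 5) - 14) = 1.37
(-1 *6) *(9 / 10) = -27 / 5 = -5.40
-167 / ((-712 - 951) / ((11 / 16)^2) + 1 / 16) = 323312 / 6811527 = 0.05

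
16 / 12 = 4 / 3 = 1.33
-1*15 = -15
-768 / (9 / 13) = -1109.33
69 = 69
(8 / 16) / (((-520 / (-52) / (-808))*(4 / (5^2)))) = -252.50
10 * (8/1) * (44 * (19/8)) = 8360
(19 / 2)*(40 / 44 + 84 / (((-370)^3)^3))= 6173182640266157499995611 / 714789568872923500000000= 8.64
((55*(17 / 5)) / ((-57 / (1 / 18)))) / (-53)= 187 / 54378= 0.00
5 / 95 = 1 / 19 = 0.05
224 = 224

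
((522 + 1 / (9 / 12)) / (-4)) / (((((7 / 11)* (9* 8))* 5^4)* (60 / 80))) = -1727 / 283500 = -0.01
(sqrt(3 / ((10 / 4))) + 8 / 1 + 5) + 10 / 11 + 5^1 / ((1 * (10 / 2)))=sqrt(30) / 5 + 164 / 11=16.00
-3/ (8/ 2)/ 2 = -3/ 8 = -0.38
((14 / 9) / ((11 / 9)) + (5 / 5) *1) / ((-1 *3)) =-25 / 33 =-0.76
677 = 677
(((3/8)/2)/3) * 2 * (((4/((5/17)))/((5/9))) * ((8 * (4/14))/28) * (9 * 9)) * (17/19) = 421362/23275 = 18.10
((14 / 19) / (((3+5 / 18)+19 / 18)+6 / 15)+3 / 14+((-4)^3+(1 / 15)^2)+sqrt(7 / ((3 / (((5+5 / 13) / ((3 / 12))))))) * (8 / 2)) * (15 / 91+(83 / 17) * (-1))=166.38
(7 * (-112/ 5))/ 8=-98/ 5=-19.60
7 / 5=1.40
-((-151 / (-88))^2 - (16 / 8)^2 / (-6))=-83891 / 23232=-3.61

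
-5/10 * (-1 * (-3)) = -3/2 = -1.50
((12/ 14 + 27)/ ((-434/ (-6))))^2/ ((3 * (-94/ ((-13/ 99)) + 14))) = 1482975/ 21892241168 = 0.00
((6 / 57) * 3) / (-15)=-2 / 95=-0.02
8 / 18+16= 16.44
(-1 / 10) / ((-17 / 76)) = 38 / 85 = 0.45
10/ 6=1.67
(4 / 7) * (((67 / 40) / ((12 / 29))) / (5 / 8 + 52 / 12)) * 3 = 5829 / 4165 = 1.40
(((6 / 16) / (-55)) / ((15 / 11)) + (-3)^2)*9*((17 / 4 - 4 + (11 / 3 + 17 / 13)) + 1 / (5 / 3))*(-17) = -416815707 / 52000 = -8015.69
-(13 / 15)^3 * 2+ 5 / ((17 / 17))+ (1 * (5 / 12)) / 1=55549 / 13500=4.11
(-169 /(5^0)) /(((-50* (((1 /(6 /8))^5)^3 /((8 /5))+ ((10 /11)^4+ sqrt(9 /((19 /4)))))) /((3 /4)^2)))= 756535889102774192359701039 /18866107165276271821046547160 - 201386146415413480955809947* sqrt(19) /754644286611050872841861886400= 0.04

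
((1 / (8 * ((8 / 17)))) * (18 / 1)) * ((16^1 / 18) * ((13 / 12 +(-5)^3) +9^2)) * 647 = -5664485 / 48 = -118010.10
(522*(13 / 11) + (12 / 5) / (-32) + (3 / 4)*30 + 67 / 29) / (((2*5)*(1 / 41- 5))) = -12.90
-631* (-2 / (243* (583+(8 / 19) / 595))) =14266910 / 1601569989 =0.01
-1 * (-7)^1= 7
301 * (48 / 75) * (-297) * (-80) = 22885632 / 5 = 4577126.40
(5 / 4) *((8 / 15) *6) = 4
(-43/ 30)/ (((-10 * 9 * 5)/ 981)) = 4687/ 1500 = 3.12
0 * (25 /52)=0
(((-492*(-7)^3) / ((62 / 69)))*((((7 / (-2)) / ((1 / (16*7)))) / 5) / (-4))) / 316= 142641009 / 12245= 11648.92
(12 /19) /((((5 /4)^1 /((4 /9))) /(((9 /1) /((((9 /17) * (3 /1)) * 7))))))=1088 /5985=0.18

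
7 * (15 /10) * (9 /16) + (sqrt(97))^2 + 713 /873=2897605 /27936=103.72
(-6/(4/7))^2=441/4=110.25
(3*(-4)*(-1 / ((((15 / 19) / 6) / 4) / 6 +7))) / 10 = 5472 / 31945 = 0.17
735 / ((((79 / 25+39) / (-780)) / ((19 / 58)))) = -68079375 / 15283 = -4454.58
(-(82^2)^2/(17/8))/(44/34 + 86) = -90424352/371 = -243731.41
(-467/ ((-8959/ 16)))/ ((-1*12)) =-0.07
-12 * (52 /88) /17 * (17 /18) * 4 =-52 /33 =-1.58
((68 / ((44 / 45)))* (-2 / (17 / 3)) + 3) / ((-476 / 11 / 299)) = 70863 / 476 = 148.87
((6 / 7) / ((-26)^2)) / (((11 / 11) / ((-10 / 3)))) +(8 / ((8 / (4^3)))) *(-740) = -56026885 / 1183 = -47360.00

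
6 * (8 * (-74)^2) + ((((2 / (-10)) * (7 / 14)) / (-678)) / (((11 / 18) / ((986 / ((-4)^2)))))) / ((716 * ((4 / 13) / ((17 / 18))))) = 449148606491033 / 1708776960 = 262848.00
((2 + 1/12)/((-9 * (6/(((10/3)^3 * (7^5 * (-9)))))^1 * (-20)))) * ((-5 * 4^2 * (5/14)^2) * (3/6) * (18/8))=26796875/216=124059.61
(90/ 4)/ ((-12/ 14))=-105/ 4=-26.25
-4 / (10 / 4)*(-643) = 5144 / 5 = 1028.80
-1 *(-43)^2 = -1849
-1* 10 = -10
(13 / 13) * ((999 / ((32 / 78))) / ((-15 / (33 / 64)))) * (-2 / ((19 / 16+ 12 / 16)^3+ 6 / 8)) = 3428568 / 164315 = 20.87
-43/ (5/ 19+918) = -817/ 17447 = -0.05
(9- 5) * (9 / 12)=3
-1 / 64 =-0.02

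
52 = 52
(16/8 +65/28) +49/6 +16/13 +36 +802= 851.72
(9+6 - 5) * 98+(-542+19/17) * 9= -66095/17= -3887.94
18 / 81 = 2 / 9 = 0.22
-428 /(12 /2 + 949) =-428 /955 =-0.45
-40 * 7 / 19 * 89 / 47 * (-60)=1495200 / 893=1674.36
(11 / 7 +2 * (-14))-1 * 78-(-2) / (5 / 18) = -3403 / 35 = -97.23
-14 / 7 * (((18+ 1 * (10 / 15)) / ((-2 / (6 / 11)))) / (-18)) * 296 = -16576 / 99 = -167.43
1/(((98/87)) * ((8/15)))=1305/784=1.66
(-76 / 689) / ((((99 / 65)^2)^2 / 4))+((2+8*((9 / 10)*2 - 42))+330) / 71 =116552610356 / 1807361392815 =0.06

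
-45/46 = -0.98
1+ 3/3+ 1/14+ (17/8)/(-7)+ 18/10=999/280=3.57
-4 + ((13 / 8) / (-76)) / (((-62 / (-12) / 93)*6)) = -4.06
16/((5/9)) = 144/5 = 28.80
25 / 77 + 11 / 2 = 897 / 154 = 5.82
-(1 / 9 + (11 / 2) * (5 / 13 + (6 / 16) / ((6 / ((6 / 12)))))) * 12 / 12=-17959 / 7488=-2.40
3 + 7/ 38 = 121/ 38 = 3.18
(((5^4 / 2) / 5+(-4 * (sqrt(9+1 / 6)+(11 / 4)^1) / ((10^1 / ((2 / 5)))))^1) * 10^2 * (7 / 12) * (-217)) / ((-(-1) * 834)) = -4713457 / 5004+1519 * sqrt(330) / 3753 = -934.59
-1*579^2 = -335241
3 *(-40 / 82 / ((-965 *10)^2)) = -3 / 190901125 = -0.00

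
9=9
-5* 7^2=-245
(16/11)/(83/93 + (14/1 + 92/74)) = 55056/610753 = 0.09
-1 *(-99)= 99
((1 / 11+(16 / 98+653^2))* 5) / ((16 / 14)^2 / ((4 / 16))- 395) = -5469.93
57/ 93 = 19/ 31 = 0.61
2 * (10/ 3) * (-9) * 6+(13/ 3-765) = -3362/ 3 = -1120.67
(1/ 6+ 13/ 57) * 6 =45/ 19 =2.37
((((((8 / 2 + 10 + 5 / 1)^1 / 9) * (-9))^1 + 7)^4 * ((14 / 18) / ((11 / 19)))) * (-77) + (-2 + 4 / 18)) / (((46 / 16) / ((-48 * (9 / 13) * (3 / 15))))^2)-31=-25620119893903 / 2235025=-11463012.67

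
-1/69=-0.01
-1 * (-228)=228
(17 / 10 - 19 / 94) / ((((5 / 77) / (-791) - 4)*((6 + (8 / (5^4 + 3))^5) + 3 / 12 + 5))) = -8180279176494232192 / 245762010437317049715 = -0.03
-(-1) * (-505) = -505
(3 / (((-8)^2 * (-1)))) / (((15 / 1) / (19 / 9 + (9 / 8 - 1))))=-161 / 23040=-0.01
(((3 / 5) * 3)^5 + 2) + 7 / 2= 152473 / 6250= 24.40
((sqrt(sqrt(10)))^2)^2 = 10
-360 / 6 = -60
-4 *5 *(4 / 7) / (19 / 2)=-160 / 133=-1.20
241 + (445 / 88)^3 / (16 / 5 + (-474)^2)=184501104063417 / 765562918912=241.00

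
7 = 7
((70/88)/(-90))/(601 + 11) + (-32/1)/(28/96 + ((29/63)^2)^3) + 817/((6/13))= 121497771429218222557/73019086378181856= 1663.92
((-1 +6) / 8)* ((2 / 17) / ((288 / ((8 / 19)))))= 5 / 46512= 0.00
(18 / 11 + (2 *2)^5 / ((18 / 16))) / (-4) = -45137 / 198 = -227.96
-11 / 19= -0.58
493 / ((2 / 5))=2465 / 2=1232.50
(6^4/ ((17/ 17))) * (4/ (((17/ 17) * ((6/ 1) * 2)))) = 432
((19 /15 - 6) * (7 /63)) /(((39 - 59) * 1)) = 0.03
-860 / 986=-0.87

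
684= 684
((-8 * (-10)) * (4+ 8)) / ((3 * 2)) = 160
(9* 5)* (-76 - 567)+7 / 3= -86798 / 3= -28932.67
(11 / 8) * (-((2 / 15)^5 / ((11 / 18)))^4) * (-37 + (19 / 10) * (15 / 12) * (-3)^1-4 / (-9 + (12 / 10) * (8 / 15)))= 19130482688 / 14098713487529754638671875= 0.00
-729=-729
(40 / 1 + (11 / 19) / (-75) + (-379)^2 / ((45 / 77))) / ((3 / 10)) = 2101809764 / 2565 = 819419.01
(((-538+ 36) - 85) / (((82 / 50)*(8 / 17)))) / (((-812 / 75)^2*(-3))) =467765625 / 216264832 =2.16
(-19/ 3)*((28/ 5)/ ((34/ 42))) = -3724/ 85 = -43.81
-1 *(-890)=890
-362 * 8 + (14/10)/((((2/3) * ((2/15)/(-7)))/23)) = -21727/4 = -5431.75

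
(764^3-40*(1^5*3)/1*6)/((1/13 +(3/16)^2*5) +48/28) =226713412.20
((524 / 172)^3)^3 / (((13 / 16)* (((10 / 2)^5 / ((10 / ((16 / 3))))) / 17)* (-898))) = -579444489376430696121 / 1833520672422095369375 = -0.32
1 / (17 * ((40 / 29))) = 29 / 680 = 0.04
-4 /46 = -2 /23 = -0.09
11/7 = 1.57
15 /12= 5 /4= 1.25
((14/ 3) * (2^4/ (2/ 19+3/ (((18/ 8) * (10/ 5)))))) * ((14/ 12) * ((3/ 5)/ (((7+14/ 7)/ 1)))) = 3724/ 495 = 7.52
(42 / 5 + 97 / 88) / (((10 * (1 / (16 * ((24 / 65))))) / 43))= 4314792 / 17875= 241.39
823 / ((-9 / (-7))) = 5761 / 9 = 640.11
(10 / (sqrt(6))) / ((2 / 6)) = 5* sqrt(6) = 12.25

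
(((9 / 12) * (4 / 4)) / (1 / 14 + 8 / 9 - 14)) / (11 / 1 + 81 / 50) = -4725 / 1036733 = -0.00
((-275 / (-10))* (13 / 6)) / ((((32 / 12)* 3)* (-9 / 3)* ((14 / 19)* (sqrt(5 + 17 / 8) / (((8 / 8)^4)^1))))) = -715* sqrt(114) / 6048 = -1.26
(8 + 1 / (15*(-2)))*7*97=162281 / 30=5409.37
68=68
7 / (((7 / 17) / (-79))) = -1343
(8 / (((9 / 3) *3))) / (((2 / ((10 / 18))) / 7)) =140 / 81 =1.73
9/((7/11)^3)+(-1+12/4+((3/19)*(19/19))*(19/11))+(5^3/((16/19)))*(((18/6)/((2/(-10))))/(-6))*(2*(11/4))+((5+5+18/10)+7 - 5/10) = 2531245393/1207360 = 2096.51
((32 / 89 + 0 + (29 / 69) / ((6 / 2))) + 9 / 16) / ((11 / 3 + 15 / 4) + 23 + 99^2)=313087 / 2897987028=0.00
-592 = -592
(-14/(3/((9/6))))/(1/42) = -294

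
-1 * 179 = -179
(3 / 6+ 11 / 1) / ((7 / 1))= 23 / 14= 1.64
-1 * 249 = -249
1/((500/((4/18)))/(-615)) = -41/150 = -0.27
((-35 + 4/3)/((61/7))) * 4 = -2828/183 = -15.45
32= 32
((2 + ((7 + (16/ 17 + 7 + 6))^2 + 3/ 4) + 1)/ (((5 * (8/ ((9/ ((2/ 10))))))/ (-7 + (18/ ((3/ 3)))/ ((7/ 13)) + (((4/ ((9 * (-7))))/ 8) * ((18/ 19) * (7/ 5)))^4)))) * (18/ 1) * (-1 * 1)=-39002203241814348/ 164774614375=-236700.32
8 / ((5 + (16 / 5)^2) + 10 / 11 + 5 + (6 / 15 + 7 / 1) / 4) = 8800 / 25299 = 0.35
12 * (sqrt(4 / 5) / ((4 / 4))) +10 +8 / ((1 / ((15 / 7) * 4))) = 24 * sqrt(5) / 5 +550 / 7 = 89.30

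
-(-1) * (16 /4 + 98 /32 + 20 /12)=419 /48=8.73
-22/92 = -11/46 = -0.24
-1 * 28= -28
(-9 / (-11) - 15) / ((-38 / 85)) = 6630 / 209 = 31.72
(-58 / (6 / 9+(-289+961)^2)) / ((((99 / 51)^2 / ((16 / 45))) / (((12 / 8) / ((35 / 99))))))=-67048 / 1303950725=-0.00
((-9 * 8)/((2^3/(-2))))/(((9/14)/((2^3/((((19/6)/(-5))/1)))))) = -6720/19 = -353.68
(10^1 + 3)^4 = 28561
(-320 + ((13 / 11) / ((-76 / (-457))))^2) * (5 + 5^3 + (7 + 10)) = -27687632133 / 698896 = -39616.24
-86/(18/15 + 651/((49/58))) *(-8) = 6020/6753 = 0.89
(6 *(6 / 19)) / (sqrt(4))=18 / 19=0.95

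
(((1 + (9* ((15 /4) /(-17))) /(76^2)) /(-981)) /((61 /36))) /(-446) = 392633 /291183859168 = 0.00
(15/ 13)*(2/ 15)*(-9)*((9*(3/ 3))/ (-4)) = 81/ 26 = 3.12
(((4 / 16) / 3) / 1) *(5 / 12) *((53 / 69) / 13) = 265 / 129168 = 0.00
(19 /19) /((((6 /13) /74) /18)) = 2886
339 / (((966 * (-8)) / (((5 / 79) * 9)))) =-5085 / 203504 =-0.02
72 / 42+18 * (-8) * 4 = -4020 / 7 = -574.29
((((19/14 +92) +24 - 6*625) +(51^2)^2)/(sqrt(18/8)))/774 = 94661957/16254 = 5823.92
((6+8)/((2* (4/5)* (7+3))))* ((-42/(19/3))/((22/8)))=-441/209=-2.11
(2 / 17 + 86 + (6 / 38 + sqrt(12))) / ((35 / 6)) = 12 * sqrt(3) / 35 + 23886 / 1615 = 15.38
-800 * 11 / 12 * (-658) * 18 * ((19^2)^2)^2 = 147512435148909600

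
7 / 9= 0.78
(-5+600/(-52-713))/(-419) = 295/21369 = 0.01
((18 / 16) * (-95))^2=731025 / 64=11422.27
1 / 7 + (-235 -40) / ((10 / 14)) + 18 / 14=-2685 / 7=-383.57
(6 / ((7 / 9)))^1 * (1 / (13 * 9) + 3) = 2112 / 91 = 23.21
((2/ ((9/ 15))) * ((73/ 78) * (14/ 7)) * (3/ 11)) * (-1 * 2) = -3.40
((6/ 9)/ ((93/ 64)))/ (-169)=-128/ 47151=-0.00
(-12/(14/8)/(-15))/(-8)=-2/35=-0.06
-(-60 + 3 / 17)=1017 / 17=59.82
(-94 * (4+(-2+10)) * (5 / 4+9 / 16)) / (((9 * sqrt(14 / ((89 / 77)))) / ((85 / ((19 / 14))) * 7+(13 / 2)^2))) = -1508841 * sqrt(1958) / 2128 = -31374.60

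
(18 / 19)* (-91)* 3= -4914 / 19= -258.63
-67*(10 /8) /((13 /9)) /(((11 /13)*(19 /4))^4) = -423933120 /1908029761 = -0.22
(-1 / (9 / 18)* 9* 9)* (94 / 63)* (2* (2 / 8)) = -846 / 7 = -120.86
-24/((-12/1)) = 2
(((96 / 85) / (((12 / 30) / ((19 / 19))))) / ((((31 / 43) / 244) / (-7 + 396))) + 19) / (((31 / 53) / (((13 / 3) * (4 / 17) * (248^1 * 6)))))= 8639140025152 / 8959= 964297357.42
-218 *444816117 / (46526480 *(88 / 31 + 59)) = -55667913309 / 1651690040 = -33.70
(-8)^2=64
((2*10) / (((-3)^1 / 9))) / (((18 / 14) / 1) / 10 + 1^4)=-4200 / 79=-53.16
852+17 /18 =15353 /18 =852.94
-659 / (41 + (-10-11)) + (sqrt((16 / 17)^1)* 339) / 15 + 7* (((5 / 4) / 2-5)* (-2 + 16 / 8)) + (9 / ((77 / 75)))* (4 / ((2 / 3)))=30257 / 1540 + 452* sqrt(17) / 85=41.57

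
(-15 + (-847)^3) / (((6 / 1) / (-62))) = 18837008578 / 3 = 6279002859.33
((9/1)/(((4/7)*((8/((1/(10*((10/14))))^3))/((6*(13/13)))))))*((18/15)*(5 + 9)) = 1361367/2500000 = 0.54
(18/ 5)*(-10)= -36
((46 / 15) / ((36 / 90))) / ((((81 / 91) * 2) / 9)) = 2093 / 54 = 38.76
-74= -74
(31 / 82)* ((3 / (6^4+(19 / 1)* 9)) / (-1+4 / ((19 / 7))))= 589 / 360882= 0.00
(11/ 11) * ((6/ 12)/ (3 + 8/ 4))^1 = 1/ 10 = 0.10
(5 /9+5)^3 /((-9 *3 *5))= -25000 /19683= -1.27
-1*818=-818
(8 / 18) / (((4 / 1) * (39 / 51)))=17 / 117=0.15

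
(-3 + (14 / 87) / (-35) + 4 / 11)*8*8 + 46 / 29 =-801178 / 4785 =-167.44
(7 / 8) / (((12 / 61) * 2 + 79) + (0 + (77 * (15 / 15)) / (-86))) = 18361 / 1647204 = 0.01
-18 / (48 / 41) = -123 / 8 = -15.38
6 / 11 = 0.55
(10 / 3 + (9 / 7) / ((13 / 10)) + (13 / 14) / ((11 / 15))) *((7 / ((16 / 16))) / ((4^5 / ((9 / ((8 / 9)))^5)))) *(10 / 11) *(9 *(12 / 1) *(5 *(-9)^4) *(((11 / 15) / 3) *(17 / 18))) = 7252006754868345225 / 2399141888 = 3022750255.47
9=9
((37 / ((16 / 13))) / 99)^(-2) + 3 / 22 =55893315 / 5089942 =10.98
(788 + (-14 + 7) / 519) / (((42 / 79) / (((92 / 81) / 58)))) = 743089405 / 25601751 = 29.02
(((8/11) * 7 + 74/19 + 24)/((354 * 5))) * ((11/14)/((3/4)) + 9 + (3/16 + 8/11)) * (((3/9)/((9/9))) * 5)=15518011/45575376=0.34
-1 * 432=-432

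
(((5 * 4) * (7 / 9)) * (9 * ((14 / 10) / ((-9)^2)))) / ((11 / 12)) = 784 / 297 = 2.64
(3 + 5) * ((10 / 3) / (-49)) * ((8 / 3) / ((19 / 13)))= -8320 / 8379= -0.99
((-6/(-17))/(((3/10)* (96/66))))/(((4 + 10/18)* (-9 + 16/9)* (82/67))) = -59697/2972008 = -0.02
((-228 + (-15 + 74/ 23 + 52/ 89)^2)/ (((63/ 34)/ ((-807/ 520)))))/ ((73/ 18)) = 21.19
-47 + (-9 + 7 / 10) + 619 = 5637 / 10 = 563.70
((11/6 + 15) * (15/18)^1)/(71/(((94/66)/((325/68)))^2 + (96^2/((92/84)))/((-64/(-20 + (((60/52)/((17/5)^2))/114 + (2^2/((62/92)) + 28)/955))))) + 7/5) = 142520591828451413754050/14498651885607220007799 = 9.83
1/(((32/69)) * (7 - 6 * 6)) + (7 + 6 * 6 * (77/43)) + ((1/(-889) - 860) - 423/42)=-28332961775/35474656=-798.68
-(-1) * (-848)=-848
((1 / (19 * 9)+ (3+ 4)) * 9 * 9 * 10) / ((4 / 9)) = 242595 / 19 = 12768.16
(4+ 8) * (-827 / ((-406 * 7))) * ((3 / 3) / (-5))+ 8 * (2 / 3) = 98794 / 21315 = 4.63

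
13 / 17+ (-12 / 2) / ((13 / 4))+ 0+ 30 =6391 / 221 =28.92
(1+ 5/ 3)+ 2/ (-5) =2.27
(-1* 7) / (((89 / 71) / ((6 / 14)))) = -213 / 89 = -2.39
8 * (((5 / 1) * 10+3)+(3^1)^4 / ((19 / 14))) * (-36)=-616608 / 19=-32453.05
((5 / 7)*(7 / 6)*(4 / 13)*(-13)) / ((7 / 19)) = -190 / 21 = -9.05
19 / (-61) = -0.31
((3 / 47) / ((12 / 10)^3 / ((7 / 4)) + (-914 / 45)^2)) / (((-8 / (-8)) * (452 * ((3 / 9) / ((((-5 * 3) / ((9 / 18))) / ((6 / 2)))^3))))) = -79734375 / 77829635242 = -0.00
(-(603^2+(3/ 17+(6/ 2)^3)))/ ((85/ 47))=-58109061/ 289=-201069.42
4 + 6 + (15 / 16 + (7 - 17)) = 15 / 16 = 0.94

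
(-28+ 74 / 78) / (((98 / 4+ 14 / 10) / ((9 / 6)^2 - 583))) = 12253825 / 20202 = 606.56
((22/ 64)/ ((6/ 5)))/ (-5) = -11/ 192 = -0.06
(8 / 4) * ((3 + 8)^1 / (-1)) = -22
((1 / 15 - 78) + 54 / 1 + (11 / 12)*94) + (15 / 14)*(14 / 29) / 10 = 27094 / 435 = 62.29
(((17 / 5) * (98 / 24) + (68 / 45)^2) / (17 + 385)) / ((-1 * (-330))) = 130951 / 1074546000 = 0.00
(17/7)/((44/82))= 697/154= 4.53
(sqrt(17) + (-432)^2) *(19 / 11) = 19 *sqrt(17) / 11 + 3545856 / 11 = 322357.67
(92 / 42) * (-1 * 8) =-368 / 21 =-17.52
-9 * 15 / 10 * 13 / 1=-351 / 2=-175.50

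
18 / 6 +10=13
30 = 30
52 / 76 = 13 / 19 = 0.68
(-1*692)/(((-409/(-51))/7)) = -247044/409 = -604.02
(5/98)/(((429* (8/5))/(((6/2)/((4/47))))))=1175/448448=0.00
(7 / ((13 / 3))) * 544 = 11424 / 13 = 878.77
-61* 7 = -427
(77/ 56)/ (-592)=-0.00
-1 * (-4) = 4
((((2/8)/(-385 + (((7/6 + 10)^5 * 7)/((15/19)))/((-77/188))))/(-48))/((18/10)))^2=55130625/93050750736230560214323264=0.00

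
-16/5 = -3.20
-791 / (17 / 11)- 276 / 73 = -639865 / 1241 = -515.60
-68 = -68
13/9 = 1.44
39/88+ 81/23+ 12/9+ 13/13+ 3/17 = 668347/103224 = 6.47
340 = 340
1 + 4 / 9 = 13 / 9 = 1.44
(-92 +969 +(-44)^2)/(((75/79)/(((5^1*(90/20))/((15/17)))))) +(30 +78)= 3783259/50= 75665.18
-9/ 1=-9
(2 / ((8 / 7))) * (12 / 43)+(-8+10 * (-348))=-149963 / 43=-3487.51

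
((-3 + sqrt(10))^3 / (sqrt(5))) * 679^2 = -53941797 * sqrt(5) / 5 + 17058517 * sqrt(2) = 881.11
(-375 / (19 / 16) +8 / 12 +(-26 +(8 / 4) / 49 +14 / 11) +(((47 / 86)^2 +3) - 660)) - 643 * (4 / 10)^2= -6245289096401 / 5680682700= -1099.39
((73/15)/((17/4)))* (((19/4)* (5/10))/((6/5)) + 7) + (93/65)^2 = 31879423/2585700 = 12.33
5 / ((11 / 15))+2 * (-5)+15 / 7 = -80 / 77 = -1.04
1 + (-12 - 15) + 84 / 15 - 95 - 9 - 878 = -5012 / 5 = -1002.40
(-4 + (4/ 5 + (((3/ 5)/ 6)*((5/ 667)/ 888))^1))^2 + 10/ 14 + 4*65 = 66538293049160623/ 245570186131200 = 270.95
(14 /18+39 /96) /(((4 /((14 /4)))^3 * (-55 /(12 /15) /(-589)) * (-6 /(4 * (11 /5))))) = -68891207 /6912000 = -9.97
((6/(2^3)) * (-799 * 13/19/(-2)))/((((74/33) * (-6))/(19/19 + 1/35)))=-3084939/196840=-15.67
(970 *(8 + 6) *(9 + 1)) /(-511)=-265.75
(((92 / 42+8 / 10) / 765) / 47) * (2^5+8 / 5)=2512 / 898875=0.00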